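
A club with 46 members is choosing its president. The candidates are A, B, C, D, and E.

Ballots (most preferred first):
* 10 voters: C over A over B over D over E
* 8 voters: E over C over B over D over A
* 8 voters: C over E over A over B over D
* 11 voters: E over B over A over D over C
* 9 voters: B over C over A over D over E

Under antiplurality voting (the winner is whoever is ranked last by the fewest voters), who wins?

B

Last-place votes: A 8, B 0, C 11, D 8, E 19.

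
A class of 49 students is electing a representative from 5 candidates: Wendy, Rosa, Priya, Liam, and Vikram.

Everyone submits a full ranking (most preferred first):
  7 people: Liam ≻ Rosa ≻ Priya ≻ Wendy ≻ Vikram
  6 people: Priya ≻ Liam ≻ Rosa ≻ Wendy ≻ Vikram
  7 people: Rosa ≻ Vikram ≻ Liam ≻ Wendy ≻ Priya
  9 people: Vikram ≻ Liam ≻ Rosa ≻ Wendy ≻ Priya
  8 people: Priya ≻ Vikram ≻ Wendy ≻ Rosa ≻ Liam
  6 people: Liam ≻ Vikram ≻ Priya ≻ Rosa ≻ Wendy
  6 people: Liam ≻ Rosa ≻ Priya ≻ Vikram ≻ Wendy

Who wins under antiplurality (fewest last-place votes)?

Last-place votes: Wendy 12, Rosa 0, Priya 16, Liam 8, Vikram 13.

Rosa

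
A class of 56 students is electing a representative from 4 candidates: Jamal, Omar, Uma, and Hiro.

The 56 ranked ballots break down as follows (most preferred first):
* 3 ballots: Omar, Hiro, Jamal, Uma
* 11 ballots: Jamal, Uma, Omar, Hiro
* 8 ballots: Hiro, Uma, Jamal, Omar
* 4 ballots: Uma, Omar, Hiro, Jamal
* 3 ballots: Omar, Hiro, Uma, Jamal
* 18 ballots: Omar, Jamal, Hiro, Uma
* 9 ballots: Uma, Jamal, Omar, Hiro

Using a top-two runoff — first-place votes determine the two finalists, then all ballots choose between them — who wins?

Round 1 first-place votes: Jamal 11, Omar 24, Uma 13, Hiro 8. Omar and Uma advance.
Runoff: Omar is ranked above Uma on 24 ballots, Uma above Omar on 32.

Uma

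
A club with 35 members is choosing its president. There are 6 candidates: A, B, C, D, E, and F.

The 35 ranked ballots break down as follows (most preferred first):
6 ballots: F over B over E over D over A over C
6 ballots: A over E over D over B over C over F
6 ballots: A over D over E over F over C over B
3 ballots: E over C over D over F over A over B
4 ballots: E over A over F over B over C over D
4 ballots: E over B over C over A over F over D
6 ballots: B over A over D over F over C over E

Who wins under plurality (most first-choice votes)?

A

First-place votes: A 12, B 6, C 0, D 0, E 11, F 6.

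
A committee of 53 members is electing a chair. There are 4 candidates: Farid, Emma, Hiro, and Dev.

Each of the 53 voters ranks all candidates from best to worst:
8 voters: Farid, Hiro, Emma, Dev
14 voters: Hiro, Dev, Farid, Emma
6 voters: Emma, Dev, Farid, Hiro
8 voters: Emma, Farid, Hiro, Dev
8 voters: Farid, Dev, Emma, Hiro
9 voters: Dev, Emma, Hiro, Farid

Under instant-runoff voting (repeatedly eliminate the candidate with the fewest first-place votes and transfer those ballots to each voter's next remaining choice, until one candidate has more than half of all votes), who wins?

Round 1: Farid 16, Emma 14, Hiro 14, Dev 9. Dev eliminated.
Round 2: Farid 16, Emma 23, Hiro 14. Hiro eliminated.
Round 3: Farid 30, Emma 23. Farid has a majority (≥27).

Farid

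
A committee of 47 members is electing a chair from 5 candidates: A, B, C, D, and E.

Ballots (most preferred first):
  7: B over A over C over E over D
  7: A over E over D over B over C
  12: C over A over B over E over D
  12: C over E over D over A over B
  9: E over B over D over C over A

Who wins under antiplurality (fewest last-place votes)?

Last-place votes: A 9, B 12, C 7, D 19, E 0.

E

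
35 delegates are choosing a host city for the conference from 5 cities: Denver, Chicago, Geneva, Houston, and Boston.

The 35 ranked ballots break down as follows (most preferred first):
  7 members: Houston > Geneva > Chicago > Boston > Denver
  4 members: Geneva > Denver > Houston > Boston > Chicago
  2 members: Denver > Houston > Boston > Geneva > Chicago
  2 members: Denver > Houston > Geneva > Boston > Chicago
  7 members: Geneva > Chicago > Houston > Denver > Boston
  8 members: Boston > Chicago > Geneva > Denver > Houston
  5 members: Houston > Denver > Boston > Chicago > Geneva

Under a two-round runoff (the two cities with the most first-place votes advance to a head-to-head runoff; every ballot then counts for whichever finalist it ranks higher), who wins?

Geneva

Round 1 first-place votes: Denver 4, Chicago 0, Geneva 11, Houston 12, Boston 8. Houston and Geneva advance.
Runoff: Houston is ranked above Geneva on 16 ballots, Geneva above Houston on 19.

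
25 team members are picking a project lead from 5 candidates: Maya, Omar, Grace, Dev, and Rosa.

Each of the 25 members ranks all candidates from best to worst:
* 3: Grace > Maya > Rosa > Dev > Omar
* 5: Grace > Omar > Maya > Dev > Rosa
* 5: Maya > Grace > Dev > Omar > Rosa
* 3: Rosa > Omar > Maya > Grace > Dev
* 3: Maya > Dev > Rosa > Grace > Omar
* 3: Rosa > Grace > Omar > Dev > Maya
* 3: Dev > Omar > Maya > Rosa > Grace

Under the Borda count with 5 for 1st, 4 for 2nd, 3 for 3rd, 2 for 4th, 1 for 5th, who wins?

Maya

Maya: 3×4 + 5×3 + 5×5 + 3×3 + 3×5 + 3×1 + 3×3 = 88
Omar: 3×1 + 5×4 + 5×2 + 3×4 + 3×1 + 3×3 + 3×4 = 69
Grace: 3×5 + 5×5 + 5×4 + 3×2 + 3×2 + 3×4 + 3×1 = 87
Dev: 3×2 + 5×2 + 5×3 + 3×1 + 3×4 + 3×2 + 3×5 = 67
Rosa: 3×3 + 5×1 + 5×1 + 3×5 + 3×3 + 3×5 + 3×2 = 64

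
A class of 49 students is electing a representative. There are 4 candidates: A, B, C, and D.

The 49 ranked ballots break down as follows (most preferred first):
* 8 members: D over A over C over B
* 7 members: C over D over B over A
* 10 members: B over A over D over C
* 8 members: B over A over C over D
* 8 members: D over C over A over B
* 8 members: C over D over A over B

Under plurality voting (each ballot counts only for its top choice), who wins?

B

First-place votes: A 0, B 18, C 15, D 16.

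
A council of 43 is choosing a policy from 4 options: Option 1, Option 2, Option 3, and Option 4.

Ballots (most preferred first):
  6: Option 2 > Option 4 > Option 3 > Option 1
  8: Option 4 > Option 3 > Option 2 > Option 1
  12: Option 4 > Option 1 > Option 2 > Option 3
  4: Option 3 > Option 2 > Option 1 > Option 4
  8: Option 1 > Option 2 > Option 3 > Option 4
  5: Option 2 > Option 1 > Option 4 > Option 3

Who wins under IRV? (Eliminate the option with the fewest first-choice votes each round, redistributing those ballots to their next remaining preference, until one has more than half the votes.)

Round 1: Option 1 8, Option 2 11, Option 3 4, Option 4 20. Option 3 eliminated.
Round 2: Option 1 8, Option 2 15, Option 4 20. Option 1 eliminated.
Round 3: Option 2 23, Option 4 20. Option 2 has a majority (≥22).

Option 2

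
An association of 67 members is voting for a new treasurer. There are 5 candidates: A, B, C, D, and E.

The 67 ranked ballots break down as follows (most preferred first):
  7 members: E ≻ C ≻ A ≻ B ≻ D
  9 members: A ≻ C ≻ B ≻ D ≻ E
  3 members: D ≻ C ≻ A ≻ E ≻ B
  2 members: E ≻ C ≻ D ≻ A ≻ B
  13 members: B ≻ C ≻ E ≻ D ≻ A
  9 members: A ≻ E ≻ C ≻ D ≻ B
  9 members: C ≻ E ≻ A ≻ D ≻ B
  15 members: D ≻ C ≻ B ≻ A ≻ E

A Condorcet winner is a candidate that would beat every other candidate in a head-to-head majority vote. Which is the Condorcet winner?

C

C vs A: 49–18
C vs B: 54–13
C vs D: 49–18
C vs E: 49–18
C beats every other candidate.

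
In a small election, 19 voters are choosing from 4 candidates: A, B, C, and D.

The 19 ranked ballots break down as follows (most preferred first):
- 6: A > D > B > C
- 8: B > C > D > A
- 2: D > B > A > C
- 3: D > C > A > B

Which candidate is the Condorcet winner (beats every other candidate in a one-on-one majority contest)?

D

D vs A: 13–6
D vs B: 11–8
D vs C: 11–8
D beats every other candidate.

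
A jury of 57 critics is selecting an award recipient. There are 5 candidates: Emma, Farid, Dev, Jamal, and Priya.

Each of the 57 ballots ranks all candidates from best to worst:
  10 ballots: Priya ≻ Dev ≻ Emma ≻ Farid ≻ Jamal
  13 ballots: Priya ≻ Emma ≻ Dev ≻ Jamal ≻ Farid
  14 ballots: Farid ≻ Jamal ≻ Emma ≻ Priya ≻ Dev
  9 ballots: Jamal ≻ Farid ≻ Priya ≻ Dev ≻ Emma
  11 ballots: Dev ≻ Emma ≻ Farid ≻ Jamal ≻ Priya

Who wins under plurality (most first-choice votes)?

Priya

First-place votes: Emma 0, Farid 14, Dev 11, Jamal 9, Priya 23.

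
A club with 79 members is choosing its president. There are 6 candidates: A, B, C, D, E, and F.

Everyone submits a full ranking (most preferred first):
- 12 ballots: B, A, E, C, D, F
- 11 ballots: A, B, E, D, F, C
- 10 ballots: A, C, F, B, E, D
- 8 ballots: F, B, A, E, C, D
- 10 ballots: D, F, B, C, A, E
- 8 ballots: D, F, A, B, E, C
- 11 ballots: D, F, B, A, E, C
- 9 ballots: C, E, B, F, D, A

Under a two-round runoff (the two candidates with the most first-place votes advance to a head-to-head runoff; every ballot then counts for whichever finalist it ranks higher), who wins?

A

Round 1 first-place votes: A 21, B 12, C 9, D 29, E 0, F 8. D and A advance.
Runoff: D is ranked above A on 38 ballots, A above D on 41.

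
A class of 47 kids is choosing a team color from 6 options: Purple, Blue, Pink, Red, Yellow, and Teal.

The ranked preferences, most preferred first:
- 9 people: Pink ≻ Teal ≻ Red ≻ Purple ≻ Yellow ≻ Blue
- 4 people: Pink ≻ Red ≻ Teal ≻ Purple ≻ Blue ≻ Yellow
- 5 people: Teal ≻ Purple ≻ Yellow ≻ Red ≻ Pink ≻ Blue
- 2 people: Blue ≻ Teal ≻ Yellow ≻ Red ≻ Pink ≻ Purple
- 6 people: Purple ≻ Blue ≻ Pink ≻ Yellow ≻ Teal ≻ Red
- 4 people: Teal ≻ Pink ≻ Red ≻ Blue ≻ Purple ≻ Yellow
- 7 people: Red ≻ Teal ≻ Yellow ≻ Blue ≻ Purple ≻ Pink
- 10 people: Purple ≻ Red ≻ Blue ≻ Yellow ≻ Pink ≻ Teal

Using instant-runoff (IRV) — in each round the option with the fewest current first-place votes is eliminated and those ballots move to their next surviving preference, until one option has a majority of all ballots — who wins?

Round 1: Purple 16, Blue 2, Pink 13, Red 7, Yellow 0, Teal 9. Yellow eliminated.
Round 2: Purple 16, Blue 2, Pink 13, Red 7, Teal 9. Blue eliminated.
Round 3: Purple 16, Pink 13, Red 7, Teal 11. Red eliminated.
Round 4: Purple 16, Pink 13, Teal 18. Pink eliminated.
Round 5: Purple 16, Teal 31. Teal has a majority (≥24).

Teal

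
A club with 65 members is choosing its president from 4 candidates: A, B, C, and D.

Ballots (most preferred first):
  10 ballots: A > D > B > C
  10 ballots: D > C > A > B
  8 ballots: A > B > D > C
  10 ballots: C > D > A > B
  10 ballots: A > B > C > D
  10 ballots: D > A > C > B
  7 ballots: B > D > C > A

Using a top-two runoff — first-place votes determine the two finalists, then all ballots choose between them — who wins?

D

Round 1 first-place votes: A 28, B 7, C 10, D 20. A and D advance.
Runoff: A is ranked above D on 28 ballots, D above A on 37.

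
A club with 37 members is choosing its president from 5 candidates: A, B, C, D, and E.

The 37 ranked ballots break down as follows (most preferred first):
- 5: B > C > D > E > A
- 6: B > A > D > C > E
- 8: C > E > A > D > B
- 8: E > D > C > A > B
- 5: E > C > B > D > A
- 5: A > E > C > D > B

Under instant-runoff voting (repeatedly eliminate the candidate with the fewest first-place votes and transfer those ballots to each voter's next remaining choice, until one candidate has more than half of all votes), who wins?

E

Round 1: A 5, B 11, C 8, D 0, E 13. D eliminated.
Round 2: A 5, B 11, C 8, E 13. A eliminated.
Round 3: B 11, C 8, E 18. C eliminated.
Round 4: B 11, E 26. E has a majority (≥19).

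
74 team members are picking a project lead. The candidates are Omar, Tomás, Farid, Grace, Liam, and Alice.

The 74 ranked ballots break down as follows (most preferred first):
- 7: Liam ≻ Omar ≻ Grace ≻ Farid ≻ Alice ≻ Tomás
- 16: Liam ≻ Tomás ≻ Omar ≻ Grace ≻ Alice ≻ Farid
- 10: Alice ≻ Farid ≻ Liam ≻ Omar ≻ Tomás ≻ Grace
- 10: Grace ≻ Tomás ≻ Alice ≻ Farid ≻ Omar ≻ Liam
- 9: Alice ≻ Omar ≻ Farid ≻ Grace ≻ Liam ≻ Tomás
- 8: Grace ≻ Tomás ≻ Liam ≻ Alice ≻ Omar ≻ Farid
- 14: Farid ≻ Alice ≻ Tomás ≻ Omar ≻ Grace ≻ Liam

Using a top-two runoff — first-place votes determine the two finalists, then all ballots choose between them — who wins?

Round 1 first-place votes: Omar 0, Tomás 0, Farid 14, Grace 18, Liam 23, Alice 19. Liam and Alice advance.
Runoff: Liam is ranked above Alice on 31 ballots, Alice above Liam on 43.

Alice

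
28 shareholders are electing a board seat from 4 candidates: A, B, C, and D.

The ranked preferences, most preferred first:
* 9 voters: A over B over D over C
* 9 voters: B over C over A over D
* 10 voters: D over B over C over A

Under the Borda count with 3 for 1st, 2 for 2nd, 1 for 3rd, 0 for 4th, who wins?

A: 9×3 + 9×1 + 10×0 = 36
B: 9×2 + 9×3 + 10×2 = 65
C: 9×0 + 9×2 + 10×1 = 28
D: 9×1 + 9×0 + 10×3 = 39

B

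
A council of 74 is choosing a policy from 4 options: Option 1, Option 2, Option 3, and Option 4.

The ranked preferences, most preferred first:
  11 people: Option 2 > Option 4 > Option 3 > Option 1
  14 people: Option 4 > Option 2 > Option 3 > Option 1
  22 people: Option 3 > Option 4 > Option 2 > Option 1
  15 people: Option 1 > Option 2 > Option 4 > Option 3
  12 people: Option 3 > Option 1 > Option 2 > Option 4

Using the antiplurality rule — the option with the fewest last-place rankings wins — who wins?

Option 2

Last-place votes: Option 1 47, Option 2 0, Option 3 15, Option 4 12.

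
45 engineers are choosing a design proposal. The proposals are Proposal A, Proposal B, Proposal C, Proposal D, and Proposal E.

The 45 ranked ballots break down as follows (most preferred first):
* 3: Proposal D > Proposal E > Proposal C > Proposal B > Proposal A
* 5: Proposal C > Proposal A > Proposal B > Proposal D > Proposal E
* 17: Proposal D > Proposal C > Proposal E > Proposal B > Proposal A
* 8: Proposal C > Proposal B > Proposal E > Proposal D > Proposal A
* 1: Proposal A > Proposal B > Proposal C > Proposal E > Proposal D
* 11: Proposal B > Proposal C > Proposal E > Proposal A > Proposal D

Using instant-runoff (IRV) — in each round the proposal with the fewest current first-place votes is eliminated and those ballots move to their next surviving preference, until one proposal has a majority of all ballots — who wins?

Round 1: Proposal A 1, Proposal B 11, Proposal C 13, Proposal D 20, Proposal E 0. Proposal E eliminated.
Round 2: Proposal A 1, Proposal B 11, Proposal C 13, Proposal D 20. Proposal A eliminated.
Round 3: Proposal B 12, Proposal C 13, Proposal D 20. Proposal B eliminated.
Round 4: Proposal C 25, Proposal D 20. Proposal C has a majority (≥23).

Proposal C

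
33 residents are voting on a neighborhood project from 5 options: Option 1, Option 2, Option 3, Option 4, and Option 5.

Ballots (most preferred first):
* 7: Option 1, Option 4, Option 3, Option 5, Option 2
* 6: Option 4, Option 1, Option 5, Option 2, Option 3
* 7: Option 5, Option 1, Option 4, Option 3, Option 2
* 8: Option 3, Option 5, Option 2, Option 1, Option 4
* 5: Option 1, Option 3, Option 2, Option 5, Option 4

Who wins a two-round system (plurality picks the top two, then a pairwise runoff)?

Option 1

Round 1 first-place votes: Option 1 12, Option 2 0, Option 3 8, Option 4 6, Option 5 7. Option 1 and Option 3 advance.
Runoff: Option 1 is ranked above Option 3 on 25 ballots, Option 3 above Option 1 on 8.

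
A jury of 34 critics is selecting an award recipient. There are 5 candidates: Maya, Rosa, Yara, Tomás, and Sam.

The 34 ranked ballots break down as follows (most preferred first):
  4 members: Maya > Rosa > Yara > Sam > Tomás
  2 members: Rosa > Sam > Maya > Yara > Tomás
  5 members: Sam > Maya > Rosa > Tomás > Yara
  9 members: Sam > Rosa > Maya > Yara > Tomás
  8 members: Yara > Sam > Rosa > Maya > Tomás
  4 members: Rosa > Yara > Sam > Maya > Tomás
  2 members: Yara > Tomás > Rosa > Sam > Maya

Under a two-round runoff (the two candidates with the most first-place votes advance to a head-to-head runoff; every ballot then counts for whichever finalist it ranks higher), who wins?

Round 1 first-place votes: Maya 4, Rosa 6, Yara 10, Tomás 0, Sam 14. Sam and Yara advance.
Runoff: Sam is ranked above Yara on 16 ballots, Yara above Sam on 18.

Yara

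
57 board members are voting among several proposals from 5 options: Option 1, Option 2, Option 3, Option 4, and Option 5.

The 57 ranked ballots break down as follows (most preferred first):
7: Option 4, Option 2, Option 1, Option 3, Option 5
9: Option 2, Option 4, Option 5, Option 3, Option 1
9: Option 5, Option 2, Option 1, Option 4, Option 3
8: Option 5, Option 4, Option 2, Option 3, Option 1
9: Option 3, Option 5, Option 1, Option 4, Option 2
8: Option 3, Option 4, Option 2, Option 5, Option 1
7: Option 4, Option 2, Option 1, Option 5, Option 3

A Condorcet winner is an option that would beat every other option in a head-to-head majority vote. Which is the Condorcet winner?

Option 4

Option 4 vs Option 1: 39–18
Option 4 vs Option 2: 39–18
Option 4 vs Option 3: 40–17
Option 4 vs Option 5: 31–26
Option 4 beats every other option.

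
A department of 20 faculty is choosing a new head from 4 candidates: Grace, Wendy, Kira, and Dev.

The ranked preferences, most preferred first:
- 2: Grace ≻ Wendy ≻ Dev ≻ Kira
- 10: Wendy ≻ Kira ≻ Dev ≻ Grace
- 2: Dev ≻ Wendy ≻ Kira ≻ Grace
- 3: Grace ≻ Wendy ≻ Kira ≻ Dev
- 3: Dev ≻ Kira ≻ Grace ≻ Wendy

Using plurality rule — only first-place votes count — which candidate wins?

First-place votes: Grace 5, Wendy 10, Kira 0, Dev 5.

Wendy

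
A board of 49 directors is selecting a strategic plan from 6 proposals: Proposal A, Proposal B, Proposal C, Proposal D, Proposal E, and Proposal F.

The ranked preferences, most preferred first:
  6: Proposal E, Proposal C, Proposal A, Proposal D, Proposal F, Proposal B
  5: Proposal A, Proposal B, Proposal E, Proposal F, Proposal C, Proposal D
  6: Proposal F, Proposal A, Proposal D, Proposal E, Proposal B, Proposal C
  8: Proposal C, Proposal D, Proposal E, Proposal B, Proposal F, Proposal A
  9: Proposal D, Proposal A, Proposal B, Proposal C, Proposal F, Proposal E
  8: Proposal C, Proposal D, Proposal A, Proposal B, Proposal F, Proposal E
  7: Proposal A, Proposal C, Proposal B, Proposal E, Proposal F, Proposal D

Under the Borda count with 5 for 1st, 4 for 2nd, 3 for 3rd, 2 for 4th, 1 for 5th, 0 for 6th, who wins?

Proposal A

Proposal A: 6×3 + 5×5 + 6×4 + 8×0 + 9×4 + 8×3 + 7×5 = 162
Proposal B: 6×0 + 5×4 + 6×1 + 8×2 + 9×3 + 8×2 + 7×3 = 106
Proposal C: 6×4 + 5×1 + 6×0 + 8×5 + 9×2 + 8×5 + 7×4 = 155
Proposal D: 6×2 + 5×0 + 6×3 + 8×4 + 9×5 + 8×4 + 7×0 = 139
Proposal E: 6×5 + 5×3 + 6×2 + 8×3 + 9×0 + 8×0 + 7×2 = 95
Proposal F: 6×1 + 5×2 + 6×5 + 8×1 + 9×1 + 8×1 + 7×1 = 78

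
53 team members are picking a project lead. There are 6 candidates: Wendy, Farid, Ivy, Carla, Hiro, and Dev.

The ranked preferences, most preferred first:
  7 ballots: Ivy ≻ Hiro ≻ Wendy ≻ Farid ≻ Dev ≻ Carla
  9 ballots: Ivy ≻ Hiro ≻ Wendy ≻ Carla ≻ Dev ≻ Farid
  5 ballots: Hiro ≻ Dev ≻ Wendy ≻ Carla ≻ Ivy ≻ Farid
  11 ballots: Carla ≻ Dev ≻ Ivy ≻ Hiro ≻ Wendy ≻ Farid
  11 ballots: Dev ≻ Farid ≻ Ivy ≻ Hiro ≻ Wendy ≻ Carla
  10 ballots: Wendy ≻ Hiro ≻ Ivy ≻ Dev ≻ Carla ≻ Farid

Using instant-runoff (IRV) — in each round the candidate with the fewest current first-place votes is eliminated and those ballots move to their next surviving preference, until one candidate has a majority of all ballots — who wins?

Round 1: Wendy 10, Farid 0, Ivy 16, Carla 11, Hiro 5, Dev 11. Farid eliminated.
Round 2: Wendy 10, Ivy 16, Carla 11, Hiro 5, Dev 11. Hiro eliminated.
Round 3: Wendy 10, Ivy 16, Carla 11, Dev 16. Wendy eliminated.
Round 4: Ivy 26, Carla 11, Dev 16. Carla eliminated.
Round 5: Ivy 26, Dev 27. Dev has a majority (≥27).

Dev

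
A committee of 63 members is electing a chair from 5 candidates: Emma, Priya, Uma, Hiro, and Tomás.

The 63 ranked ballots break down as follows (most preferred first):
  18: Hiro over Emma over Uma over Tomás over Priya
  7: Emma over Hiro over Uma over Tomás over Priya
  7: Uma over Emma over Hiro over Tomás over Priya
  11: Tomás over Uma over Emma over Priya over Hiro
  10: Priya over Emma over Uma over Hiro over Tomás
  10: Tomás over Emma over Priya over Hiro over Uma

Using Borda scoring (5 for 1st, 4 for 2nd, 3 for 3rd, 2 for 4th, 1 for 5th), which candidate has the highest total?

Emma

Emma: 18×4 + 7×5 + 7×4 + 11×3 + 10×4 + 10×4 = 248
Priya: 18×1 + 7×1 + 7×1 + 11×2 + 10×5 + 10×3 = 134
Uma: 18×3 + 7×3 + 7×5 + 11×4 + 10×3 + 10×1 = 194
Hiro: 18×5 + 7×4 + 7×3 + 11×1 + 10×2 + 10×2 = 190
Tomás: 18×2 + 7×2 + 7×2 + 11×5 + 10×1 + 10×5 = 179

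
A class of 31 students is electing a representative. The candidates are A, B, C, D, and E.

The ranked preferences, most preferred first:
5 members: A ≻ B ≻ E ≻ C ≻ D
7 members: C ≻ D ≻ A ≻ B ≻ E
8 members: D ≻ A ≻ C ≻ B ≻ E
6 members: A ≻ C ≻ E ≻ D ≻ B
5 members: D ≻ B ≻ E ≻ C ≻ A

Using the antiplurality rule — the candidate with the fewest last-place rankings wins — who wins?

Last-place votes: A 5, B 6, C 0, D 5, E 15.

C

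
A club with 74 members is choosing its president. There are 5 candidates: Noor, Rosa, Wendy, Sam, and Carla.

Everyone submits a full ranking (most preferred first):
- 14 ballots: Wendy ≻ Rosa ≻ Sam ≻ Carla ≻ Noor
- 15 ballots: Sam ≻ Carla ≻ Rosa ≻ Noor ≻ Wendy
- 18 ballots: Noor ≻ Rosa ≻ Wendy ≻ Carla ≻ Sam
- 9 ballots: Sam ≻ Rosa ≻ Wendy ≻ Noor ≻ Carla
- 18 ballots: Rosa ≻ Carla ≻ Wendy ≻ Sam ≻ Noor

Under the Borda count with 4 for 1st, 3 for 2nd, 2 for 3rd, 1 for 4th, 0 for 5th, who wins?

Rosa

Noor: 14×0 + 15×1 + 18×4 + 9×1 + 18×0 = 96
Rosa: 14×3 + 15×2 + 18×3 + 9×3 + 18×4 = 225
Wendy: 14×4 + 15×0 + 18×2 + 9×2 + 18×2 = 146
Sam: 14×2 + 15×4 + 18×0 + 9×4 + 18×1 = 142
Carla: 14×1 + 15×3 + 18×1 + 9×0 + 18×3 = 131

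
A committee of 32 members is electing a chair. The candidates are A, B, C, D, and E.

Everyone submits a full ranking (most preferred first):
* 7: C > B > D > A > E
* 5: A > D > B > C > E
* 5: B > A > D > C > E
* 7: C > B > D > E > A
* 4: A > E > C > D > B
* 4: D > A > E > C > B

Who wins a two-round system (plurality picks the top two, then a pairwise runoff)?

A

Round 1 first-place votes: A 9, B 5, C 14, D 4, E 0. C and A advance.
Runoff: C is ranked above A on 14 ballots, A above C on 18.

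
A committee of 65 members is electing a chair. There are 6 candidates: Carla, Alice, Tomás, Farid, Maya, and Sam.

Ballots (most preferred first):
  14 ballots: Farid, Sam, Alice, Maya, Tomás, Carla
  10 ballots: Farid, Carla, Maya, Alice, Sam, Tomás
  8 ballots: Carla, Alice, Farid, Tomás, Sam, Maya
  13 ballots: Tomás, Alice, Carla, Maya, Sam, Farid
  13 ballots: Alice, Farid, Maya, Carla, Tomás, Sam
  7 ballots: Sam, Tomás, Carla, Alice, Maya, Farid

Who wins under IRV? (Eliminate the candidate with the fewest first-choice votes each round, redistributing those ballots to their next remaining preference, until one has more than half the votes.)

Round 1: Carla 8, Alice 13, Tomás 13, Farid 24, Maya 0, Sam 7. Maya eliminated.
Round 2: Carla 8, Alice 13, Tomás 13, Farid 24, Sam 7. Sam eliminated.
Round 3: Carla 8, Alice 13, Tomás 20, Farid 24. Carla eliminated.
Round 4: Alice 21, Tomás 20, Farid 24. Tomás eliminated.
Round 5: Alice 41, Farid 24. Alice has a majority (≥33).

Alice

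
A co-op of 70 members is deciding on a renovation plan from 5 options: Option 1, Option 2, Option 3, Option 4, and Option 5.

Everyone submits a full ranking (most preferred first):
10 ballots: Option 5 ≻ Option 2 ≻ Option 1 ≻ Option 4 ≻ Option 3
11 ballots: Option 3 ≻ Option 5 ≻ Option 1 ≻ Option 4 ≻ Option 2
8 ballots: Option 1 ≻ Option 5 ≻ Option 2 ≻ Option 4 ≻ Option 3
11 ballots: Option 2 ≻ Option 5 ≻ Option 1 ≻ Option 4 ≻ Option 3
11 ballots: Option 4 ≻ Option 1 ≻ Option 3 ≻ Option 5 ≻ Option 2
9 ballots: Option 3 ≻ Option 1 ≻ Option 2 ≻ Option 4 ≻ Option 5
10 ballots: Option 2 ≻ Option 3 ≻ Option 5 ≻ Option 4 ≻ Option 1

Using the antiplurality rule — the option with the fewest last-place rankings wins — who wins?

Last-place votes: Option 1 10, Option 2 22, Option 3 29, Option 4 0, Option 5 9.

Option 4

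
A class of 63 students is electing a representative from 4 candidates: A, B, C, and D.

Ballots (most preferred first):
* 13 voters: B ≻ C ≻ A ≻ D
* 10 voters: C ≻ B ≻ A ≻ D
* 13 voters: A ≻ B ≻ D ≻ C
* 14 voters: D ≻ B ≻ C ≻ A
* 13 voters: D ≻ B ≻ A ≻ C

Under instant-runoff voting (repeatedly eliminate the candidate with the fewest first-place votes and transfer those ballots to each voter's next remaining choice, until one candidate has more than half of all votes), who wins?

B

Round 1: A 13, B 13, C 10, D 27. C eliminated.
Round 2: A 13, B 23, D 27. A eliminated.
Round 3: B 36, D 27. B has a majority (≥32).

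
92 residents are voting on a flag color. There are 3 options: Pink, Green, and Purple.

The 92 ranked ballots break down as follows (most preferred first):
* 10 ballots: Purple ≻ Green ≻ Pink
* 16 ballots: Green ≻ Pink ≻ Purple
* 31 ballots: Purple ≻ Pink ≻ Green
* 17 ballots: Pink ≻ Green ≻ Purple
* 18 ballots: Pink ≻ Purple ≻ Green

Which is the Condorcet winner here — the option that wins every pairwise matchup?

Pink

Pink vs Green: 66–26
Pink vs Purple: 51–41
Pink beats every other option.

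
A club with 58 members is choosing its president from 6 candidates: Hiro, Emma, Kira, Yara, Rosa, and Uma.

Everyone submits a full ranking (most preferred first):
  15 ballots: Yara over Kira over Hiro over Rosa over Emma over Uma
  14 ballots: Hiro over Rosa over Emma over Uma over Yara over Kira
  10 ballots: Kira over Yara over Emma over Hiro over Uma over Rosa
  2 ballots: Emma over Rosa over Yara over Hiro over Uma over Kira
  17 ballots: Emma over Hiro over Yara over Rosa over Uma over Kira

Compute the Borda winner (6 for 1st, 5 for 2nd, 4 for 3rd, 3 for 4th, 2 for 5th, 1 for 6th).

Hiro: 15×4 + 14×6 + 10×3 + 2×3 + 17×5 = 265
Emma: 15×2 + 14×4 + 10×4 + 2×6 + 17×6 = 240
Kira: 15×5 + 14×1 + 10×6 + 2×1 + 17×1 = 168
Yara: 15×6 + 14×2 + 10×5 + 2×4 + 17×4 = 244
Rosa: 15×3 + 14×5 + 10×1 + 2×5 + 17×3 = 186
Uma: 15×1 + 14×3 + 10×2 + 2×2 + 17×2 = 115

Hiro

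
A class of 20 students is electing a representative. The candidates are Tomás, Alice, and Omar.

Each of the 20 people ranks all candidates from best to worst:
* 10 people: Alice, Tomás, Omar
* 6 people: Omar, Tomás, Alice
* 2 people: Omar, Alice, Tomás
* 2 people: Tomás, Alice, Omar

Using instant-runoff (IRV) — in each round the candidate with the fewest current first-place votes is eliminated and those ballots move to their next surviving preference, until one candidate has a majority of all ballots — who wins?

Alice

Round 1: Tomás 2, Alice 10, Omar 8. Tomás eliminated.
Round 2: Alice 12, Omar 8. Alice has a majority (≥11).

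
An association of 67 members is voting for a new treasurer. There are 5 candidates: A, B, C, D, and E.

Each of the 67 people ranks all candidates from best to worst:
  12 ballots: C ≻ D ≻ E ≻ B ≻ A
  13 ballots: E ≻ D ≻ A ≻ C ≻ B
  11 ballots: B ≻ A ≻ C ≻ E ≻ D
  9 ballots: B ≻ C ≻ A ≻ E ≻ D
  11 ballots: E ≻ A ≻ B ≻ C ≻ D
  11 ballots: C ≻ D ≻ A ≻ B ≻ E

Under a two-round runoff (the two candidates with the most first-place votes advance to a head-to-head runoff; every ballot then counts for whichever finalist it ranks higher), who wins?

C

Round 1 first-place votes: A 0, B 20, C 23, D 0, E 24. E and C advance.
Runoff: E is ranked above C on 24 ballots, C above E on 43.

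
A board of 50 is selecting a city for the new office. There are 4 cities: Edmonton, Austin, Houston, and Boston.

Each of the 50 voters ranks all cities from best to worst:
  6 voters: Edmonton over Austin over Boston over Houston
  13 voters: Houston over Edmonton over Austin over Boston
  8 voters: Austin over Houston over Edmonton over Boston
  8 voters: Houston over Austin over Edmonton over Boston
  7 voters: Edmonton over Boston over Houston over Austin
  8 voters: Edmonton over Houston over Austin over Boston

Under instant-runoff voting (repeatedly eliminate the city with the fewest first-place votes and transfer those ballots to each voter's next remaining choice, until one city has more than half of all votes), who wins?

Round 1: Edmonton 21, Austin 8, Houston 21, Boston 0. Boston eliminated.
Round 2: Edmonton 21, Austin 8, Houston 21. Austin eliminated.
Round 3: Edmonton 21, Houston 29. Houston has a majority (≥26).

Houston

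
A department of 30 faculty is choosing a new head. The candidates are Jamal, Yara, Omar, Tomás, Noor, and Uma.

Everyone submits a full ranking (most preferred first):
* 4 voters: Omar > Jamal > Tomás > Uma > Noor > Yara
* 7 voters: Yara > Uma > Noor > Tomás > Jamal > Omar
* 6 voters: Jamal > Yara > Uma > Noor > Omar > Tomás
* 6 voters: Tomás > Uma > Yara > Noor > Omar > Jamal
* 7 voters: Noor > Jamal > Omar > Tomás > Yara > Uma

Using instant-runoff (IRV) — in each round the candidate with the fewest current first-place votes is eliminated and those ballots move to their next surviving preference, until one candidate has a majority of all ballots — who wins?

Jamal

Round 1: Jamal 6, Yara 7, Omar 4, Tomás 6, Noor 7, Uma 0. Uma eliminated.
Round 2: Jamal 6, Yara 7, Omar 4, Tomás 6, Noor 7. Omar eliminated.
Round 3: Jamal 10, Yara 7, Tomás 6, Noor 7. Tomás eliminated.
Round 4: Jamal 10, Yara 13, Noor 7. Noor eliminated.
Round 5: Jamal 17, Yara 13. Jamal has a majority (≥16).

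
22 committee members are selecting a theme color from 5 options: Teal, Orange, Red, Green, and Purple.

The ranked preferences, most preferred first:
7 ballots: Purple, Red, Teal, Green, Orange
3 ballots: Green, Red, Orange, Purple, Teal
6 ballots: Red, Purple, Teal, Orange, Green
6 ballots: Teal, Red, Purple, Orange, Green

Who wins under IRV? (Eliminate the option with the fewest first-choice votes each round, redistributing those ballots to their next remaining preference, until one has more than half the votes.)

Red

Round 1: Teal 6, Orange 0, Red 6, Green 3, Purple 7. Orange eliminated.
Round 2: Teal 6, Red 6, Green 3, Purple 7. Green eliminated.
Round 3: Teal 6, Red 9, Purple 7. Teal eliminated.
Round 4: Red 15, Purple 7. Red has a majority (≥12).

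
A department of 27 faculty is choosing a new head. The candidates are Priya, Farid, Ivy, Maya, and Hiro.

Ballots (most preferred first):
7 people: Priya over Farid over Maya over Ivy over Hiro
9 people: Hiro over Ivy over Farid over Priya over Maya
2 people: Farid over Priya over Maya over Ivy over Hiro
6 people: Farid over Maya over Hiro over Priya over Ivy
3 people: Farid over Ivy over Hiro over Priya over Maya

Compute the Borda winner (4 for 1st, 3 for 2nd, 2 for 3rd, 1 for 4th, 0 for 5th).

Farid

Priya: 7×4 + 9×1 + 2×3 + 6×1 + 3×1 = 52
Farid: 7×3 + 9×2 + 2×4 + 6×4 + 3×4 = 83
Ivy: 7×1 + 9×3 + 2×1 + 6×0 + 3×3 = 45
Maya: 7×2 + 9×0 + 2×2 + 6×3 + 3×0 = 36
Hiro: 7×0 + 9×4 + 2×0 + 6×2 + 3×2 = 54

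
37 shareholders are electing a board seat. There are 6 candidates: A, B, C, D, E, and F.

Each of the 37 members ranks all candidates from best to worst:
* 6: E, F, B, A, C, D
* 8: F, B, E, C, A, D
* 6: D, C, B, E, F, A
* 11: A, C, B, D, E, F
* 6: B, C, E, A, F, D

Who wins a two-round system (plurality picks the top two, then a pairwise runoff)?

Round 1 first-place votes: A 11, B 6, C 0, D 6, E 6, F 8. A and F advance.
Runoff: A is ranked above F on 17 ballots, F above A on 20.

F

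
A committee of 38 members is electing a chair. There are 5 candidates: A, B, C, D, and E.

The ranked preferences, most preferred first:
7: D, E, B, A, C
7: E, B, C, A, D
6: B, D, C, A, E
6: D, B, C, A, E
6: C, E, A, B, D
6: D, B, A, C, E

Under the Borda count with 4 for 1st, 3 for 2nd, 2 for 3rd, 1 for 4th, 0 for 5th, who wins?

A: 7×1 + 7×1 + 6×1 + 6×1 + 6×2 + 6×2 = 50
B: 7×2 + 7×3 + 6×4 + 6×3 + 6×1 + 6×3 = 101
C: 7×0 + 7×2 + 6×2 + 6×2 + 6×4 + 6×1 = 68
D: 7×4 + 7×0 + 6×3 + 6×4 + 6×0 + 6×4 = 94
E: 7×3 + 7×4 + 6×0 + 6×0 + 6×3 + 6×0 = 67

B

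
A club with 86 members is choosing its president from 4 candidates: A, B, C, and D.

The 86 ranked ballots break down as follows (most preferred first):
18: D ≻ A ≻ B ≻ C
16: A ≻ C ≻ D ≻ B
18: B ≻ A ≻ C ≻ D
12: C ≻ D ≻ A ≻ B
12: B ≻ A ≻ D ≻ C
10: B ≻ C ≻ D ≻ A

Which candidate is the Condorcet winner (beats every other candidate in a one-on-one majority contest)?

A

A vs B: 46–40
A vs C: 64–22
A vs D: 46–40
A beats every other candidate.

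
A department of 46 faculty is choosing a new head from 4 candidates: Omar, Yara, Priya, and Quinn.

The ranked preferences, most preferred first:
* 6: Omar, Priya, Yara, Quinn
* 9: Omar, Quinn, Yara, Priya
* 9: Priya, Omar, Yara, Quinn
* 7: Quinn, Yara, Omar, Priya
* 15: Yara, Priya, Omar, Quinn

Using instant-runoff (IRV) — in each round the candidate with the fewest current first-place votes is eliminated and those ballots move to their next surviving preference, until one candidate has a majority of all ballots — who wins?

Round 1: Omar 15, Yara 15, Priya 9, Quinn 7. Quinn eliminated.
Round 2: Omar 15, Yara 22, Priya 9. Priya eliminated.
Round 3: Omar 24, Yara 22. Omar has a majority (≥24).

Omar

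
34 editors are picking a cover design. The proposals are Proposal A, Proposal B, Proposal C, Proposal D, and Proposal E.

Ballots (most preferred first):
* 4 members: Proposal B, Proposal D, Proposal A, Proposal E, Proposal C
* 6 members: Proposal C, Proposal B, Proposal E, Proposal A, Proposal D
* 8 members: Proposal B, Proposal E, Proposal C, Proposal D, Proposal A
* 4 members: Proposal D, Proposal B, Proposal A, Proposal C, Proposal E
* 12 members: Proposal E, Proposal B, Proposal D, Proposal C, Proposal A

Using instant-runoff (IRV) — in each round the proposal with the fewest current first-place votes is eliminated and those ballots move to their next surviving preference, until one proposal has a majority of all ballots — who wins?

Round 1: Proposal A 0, Proposal B 12, Proposal C 6, Proposal D 4, Proposal E 12. Proposal A eliminated.
Round 2: Proposal B 12, Proposal C 6, Proposal D 4, Proposal E 12. Proposal D eliminated.
Round 3: Proposal B 16, Proposal C 6, Proposal E 12. Proposal C eliminated.
Round 4: Proposal B 22, Proposal E 12. Proposal B has a majority (≥18).

Proposal B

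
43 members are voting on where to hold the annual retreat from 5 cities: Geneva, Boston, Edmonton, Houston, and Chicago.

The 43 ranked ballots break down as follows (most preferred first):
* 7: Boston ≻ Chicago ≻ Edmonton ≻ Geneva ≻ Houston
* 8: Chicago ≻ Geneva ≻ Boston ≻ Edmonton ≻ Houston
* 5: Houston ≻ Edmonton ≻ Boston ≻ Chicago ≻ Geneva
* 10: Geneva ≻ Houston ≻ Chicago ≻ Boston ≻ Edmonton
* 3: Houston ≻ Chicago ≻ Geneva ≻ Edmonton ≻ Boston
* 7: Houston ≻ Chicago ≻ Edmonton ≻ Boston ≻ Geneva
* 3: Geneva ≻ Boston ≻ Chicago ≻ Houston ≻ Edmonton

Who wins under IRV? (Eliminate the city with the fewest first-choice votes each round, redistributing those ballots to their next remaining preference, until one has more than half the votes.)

Round 1: Geneva 13, Boston 7, Edmonton 0, Houston 15, Chicago 8. Edmonton eliminated.
Round 2: Geneva 13, Boston 7, Houston 15, Chicago 8. Boston eliminated.
Round 3: Geneva 13, Houston 15, Chicago 15. Geneva eliminated.
Round 4: Houston 25, Chicago 18. Houston has a majority (≥22).

Houston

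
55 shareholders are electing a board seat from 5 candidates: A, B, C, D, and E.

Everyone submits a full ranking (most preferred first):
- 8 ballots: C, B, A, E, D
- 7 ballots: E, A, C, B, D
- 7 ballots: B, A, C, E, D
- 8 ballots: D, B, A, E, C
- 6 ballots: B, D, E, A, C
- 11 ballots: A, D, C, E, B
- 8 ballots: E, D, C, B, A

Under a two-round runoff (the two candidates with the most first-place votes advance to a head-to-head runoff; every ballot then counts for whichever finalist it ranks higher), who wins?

B

Round 1 first-place votes: A 11, B 13, C 8, D 8, E 15. E and B advance.
Runoff: E is ranked above B on 26 ballots, B above E on 29.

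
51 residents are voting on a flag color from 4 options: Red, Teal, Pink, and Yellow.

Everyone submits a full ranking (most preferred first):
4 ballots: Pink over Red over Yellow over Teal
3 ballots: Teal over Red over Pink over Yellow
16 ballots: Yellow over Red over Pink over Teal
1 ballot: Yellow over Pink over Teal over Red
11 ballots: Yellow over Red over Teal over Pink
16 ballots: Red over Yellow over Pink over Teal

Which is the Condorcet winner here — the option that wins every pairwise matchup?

Yellow

Yellow vs Red: 28–23
Yellow vs Teal: 48–3
Yellow vs Pink: 44–7
Yellow beats every other option.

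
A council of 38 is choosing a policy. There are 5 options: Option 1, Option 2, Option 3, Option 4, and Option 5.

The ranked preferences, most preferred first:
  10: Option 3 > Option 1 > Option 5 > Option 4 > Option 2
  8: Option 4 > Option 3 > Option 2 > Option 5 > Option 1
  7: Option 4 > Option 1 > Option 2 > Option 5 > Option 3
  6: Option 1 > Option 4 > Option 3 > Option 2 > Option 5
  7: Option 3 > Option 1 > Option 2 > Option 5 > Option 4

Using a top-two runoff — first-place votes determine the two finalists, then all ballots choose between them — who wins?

Option 4

Round 1 first-place votes: Option 1 6, Option 2 0, Option 3 17, Option 4 15, Option 5 0. Option 3 and Option 4 advance.
Runoff: Option 3 is ranked above Option 4 on 17 ballots, Option 4 above Option 3 on 21.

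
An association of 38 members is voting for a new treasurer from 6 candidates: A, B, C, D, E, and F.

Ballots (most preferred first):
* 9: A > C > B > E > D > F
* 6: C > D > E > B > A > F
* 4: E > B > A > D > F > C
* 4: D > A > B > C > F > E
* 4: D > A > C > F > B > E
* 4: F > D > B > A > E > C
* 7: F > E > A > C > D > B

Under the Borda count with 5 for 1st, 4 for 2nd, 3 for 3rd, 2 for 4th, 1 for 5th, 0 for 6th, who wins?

A

A: 9×5 + 6×1 + 4×3 + 4×4 + 4×4 + 4×2 + 7×3 = 124
B: 9×3 + 6×2 + 4×4 + 4×3 + 4×1 + 4×3 + 7×0 = 83
C: 9×4 + 6×5 + 4×0 + 4×2 + 4×3 + 4×0 + 7×2 = 100
D: 9×1 + 6×4 + 4×2 + 4×5 + 4×5 + 4×4 + 7×1 = 104
E: 9×2 + 6×3 + 4×5 + 4×0 + 4×0 + 4×1 + 7×4 = 88
F: 9×0 + 6×0 + 4×1 + 4×1 + 4×2 + 4×5 + 7×5 = 71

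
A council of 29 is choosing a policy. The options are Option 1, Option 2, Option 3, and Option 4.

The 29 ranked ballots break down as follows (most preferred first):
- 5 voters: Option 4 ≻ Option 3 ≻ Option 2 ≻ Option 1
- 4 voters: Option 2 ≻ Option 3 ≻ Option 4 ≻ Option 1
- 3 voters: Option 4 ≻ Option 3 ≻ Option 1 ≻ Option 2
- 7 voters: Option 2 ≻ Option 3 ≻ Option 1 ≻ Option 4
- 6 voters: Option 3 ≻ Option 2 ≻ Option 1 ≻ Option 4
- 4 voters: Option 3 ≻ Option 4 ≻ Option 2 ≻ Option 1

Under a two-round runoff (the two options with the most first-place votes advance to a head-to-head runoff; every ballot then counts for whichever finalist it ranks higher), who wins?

Round 1 first-place votes: Option 1 0, Option 2 11, Option 3 10, Option 4 8. Option 2 and Option 3 advance.
Runoff: Option 2 is ranked above Option 3 on 11 ballots, Option 3 above Option 2 on 18.

Option 3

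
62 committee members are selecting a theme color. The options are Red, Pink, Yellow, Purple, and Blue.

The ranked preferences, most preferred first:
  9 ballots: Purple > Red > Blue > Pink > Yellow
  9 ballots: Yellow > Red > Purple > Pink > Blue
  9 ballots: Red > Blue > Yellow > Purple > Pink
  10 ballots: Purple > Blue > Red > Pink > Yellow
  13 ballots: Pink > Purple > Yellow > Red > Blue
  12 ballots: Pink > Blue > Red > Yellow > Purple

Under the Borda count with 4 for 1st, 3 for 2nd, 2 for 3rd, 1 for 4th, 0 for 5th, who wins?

Red: 9×3 + 9×3 + 9×4 + 10×2 + 13×1 + 12×2 = 147
Pink: 9×1 + 9×1 + 9×0 + 10×1 + 13×4 + 12×4 = 128
Yellow: 9×0 + 9×4 + 9×2 + 10×0 + 13×2 + 12×1 = 92
Purple: 9×4 + 9×2 + 9×1 + 10×4 + 13×3 + 12×0 = 142
Blue: 9×2 + 9×0 + 9×3 + 10×3 + 13×0 + 12×3 = 111

Red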